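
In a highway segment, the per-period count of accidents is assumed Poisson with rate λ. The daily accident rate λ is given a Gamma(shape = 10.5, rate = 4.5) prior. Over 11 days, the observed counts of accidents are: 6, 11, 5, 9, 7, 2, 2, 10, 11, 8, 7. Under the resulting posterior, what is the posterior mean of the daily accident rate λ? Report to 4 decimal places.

5.7097

With a Gamma(shape α, rate β) prior, the Poisson likelihood is conjugate: the posterior is Gamma(α + ΣXᵢ, β + n).
Sum of counts S = 78 over n = 11 days.
Posterior: Gamma(α+S, β+n) = Gamma(10.5+78, 4.5+11) = Gamma(88.5, 15.5).
Posterior mean = α/β = 88.5/15.5 = 5.7097.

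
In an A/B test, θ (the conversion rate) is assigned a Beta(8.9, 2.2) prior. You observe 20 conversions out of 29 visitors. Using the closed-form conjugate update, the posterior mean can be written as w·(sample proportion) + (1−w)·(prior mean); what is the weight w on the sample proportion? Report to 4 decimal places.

0.7232

The Beta prior is conjugate to a Binomial/Bernoulli likelihood; the update adds successes to α and failures to β.
Posterior mean = (α₀+k)/(α₀+β₀+n) = [n/(α₀+β₀+n)]·(k/n) + [(α₀+β₀)/(α₀+β₀+n)]·α₀/(α₀+β₀), so only n and the prior enter the weight.
The weight on the data is w = n/(α₀+β₀+n) = 29/(8.9+2.2+29) = 29/40.1 = 0.7232.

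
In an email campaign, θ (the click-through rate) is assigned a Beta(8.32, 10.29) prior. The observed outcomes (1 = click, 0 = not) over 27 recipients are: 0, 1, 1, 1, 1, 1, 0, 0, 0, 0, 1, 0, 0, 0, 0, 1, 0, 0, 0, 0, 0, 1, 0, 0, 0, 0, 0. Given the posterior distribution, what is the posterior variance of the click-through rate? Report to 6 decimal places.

0.004930

The Beta prior is conjugate to a Binomial/Bernoulli likelihood; the update adds successes to α and failures to β.
Posterior: Beta(α+k, β+n−k) = Beta(8.32+8, 10.29+19) = Beta(16.32, 29.29).
Var = αβ/((α+β)²(α+β+1)) = 16.32·29.29/(45.61²·46.61) = 0.004930.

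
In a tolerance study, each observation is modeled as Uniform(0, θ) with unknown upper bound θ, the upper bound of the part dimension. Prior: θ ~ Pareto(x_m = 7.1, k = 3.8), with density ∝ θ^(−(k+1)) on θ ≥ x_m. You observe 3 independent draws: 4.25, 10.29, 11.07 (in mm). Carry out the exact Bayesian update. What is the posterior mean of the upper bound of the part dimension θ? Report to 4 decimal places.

A Pareto(scale x_m, shape k) prior on the upper bound θ of Uniform(0, θ) is conjugate: posterior is Pareto(max(x_m, max xᵢ), k + n).
Sample maximum = 11.07; prior scale x_m = 7.1 → posterior scale = max = 11.07.
Posterior shape = 3.8 + 3 = 6.8.
E[θ|data] = k·x_m/(k−1) = 6.8·11.07/5.8 = 12.9786.

12.9786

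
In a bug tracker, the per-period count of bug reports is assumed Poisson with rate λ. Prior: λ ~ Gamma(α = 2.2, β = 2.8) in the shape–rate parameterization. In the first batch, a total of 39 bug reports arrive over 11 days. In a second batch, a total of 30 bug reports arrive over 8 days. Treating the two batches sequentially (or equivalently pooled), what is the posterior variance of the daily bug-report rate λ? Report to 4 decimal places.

With a Gamma(shape α, rate β) prior, the Poisson likelihood is conjugate: the posterior is Gamma(α + ΣXᵢ, β + n).
After batch 1: Gamma(α+S, β+n) = Gamma(2.2+39, 2.8+11) = Gamma(41.2, 13.8).
After batch 2: Gamma(α+S, β+n) = Gamma(41.2+30, 13.8+8) = Gamma(71.2, 21.8).
Var = α/β² = 71.2/21.8² = 0.1498.

0.1498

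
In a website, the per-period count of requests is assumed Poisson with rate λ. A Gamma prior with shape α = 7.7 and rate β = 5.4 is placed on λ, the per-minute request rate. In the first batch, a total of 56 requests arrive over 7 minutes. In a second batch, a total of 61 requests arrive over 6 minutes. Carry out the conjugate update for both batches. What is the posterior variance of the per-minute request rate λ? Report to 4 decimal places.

With a Gamma(shape α, rate β) prior, the Poisson likelihood is conjugate: the posterior is Gamma(α + ΣXᵢ, β + n).
After batch 1: Gamma(α+S, β+n) = Gamma(7.7+56, 5.4+7) = Gamma(63.7, 12.4).
After batch 2: Gamma(α+S, β+n) = Gamma(63.7+61, 12.4+6) = Gamma(124.7, 18.4).
Var = α/β² = 124.7/18.4² = 0.3683.

0.3683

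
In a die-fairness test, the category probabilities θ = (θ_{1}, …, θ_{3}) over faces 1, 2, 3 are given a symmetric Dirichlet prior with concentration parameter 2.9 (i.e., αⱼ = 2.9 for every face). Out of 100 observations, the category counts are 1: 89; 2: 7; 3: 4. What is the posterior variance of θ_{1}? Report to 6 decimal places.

The Dirichlet prior is conjugate to the Multinomial likelihood: each posterior αⱼ = prior αⱼ + observed count nⱼ.
Posterior concentration: (91.9, 9.9, 6.9), total = 108.7.
Var[θ_j] = α_j(Σα−α_j)/((Σα)²(Σα+1)) = 91.9·16.8/(108.7²·109.7) = 0.001191.

0.001191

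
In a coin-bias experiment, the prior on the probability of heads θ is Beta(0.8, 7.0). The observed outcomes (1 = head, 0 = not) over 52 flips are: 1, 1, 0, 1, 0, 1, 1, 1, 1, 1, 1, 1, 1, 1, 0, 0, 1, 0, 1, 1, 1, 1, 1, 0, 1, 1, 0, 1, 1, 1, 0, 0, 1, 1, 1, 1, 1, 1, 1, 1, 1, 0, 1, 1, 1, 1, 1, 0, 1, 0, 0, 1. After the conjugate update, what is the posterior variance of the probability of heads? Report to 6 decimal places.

The Beta prior is conjugate to a Binomial/Bernoulli likelihood; the update adds successes to α and failures to β.
Posterior: Beta(α+k, β+n−k) = Beta(0.8+39, 7.0+13) = Beta(39.8, 20.0).
Var = αβ/((α+β)²(α+β+1)) = 39.8·20.0/(59.8²·60.8) = 0.003661.

0.003661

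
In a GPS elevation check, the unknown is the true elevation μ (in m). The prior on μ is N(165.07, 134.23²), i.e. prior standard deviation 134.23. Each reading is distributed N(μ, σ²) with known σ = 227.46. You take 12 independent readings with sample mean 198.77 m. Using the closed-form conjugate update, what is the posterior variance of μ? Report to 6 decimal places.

For Normal data with known variance σ², a Normal(μ₀, σ₀²) prior on μ is conjugate. Posterior precision = 1/σ₀² + n/σ²; posterior mean is the precision-weighted average of μ₀ and x̄.
σ₀² = 134.23² = 18017.6929, σ² = 227.46² = 51738.0516; σ² + n·σ₀² = 51738.0516 + 12·18017.6929 = 267950.3664.
Posterior precision = 1/σ₀² + n/σ² = 1/18017.6929 + 12/51738.0516 = (σ² + n·σ₀²)/(σ₀²σ²) = 267950.3664/(18017.6929·51738.0516); posterior variance σₙ² = σ₀²σ²/(σ² + n·σ₀²) = 18017.6929·51738.0516/267950.3664 = 3479.003733.

3479.003733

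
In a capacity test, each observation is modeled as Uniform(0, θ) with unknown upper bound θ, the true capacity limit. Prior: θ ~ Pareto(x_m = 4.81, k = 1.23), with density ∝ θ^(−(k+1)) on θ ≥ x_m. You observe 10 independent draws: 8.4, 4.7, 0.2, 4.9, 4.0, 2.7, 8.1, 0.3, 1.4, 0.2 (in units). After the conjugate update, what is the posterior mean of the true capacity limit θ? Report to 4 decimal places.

A Pareto(scale x_m, shape k) prior on the upper bound θ of Uniform(0, θ) is conjugate: posterior is Pareto(max(x_m, max xᵢ), k + n).
Sample maximum = 8.4; prior scale x_m = 4.81 → posterior scale = max = 8.40.
Posterior shape = 1.23 + 10 = 11.23.
E[θ|data] = k·x_m/(k−1) = 11.23·8.40/10.23 = 9.2211.

9.2211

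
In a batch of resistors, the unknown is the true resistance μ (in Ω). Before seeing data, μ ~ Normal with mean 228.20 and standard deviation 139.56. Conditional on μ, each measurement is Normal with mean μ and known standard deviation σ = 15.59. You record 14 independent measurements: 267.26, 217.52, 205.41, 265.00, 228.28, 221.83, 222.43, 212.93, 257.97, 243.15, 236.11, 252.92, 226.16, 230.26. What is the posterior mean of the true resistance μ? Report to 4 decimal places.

For Normal data with known variance σ², a Normal(μ₀, σ₀²) prior on μ is conjugate. Posterior precision = 1/σ₀² + n/σ²; posterior mean is the precision-weighted average of μ₀ and x̄.
Σxᵢ = 267.26 + 217.52 + 205.41 + 265.00 + 228.28 + 221.83 + 222.43 + 212.93 + 257.97 + 243.15 + 236.11 + 252.92 + 226.16 + 230.26 = 3287.23, so n·x̄ = 3287.23.
σ₀² = 139.56² = 19476.9936, σ² = 15.59² = 243.0481; σ² + n·σ₀² = 243.0481 + 14·19476.9936 = 272920.9585.
Posterior mean = (μ₀/σ₀² + n·x̄/σ²)/(1/σ₀² + n/σ²) = (σ²·μ₀ + σ₀²·n·x̄)/(σ² + n·σ₀²) = (243.0481·228.20 + 19476.9936·3287.23)/272920.9585 = 64080821.248148/272920.9585 = 234.7963.

234.7963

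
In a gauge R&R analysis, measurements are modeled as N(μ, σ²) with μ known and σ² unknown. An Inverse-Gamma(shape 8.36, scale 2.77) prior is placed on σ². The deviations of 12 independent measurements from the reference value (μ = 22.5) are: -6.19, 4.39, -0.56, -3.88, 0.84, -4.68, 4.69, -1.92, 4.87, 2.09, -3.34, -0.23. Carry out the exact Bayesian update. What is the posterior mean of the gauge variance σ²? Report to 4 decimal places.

With known mean μ and an Inverse-Gamma(α, β) prior on σ², the Normal likelihood is conjugate: posterior is Inv-Gamma(α + n/2, β + Σ(xᵢ−μ)²/2).
Σ(xᵢ−μ)² = (-6.19)² + (4.39)² + (-0.56)² + (-3.88)² + (0.84)² + (-4.68)² + (4.69)² + (-1.92)² + (4.87)² + (2.09)² + (-3.34)² + (-0.23)² = 160.5402.
Posterior: Inv-Gamma(8.36 + 12/2, 2.77 + 160.5402/2) = Inv-Gamma(14.36, 83.04010).
E[σ²|data] = β/(α−1) = 83.04010/13.36 = 6.2156.

6.2156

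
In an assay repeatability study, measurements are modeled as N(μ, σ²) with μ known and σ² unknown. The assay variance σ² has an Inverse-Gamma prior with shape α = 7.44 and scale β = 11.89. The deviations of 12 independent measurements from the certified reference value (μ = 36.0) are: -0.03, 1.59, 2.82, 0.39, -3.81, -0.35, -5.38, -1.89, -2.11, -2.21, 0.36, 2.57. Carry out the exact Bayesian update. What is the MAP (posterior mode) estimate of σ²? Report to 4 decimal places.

3.3809

With known mean μ and an Inverse-Gamma(α, β) prior on σ², the Normal likelihood is conjugate: posterior is Inv-Gamma(α + n/2, β + Σ(xᵢ−μ)²/2).
Σ(xᵢ−μ)² = (-0.03)² + (1.59)² + (2.82)² + (0.39)² + (-3.81)² + (-0.35)² + (-5.38)² + (-1.89)² + (-2.11)² + (-2.21)² + (0.36)² + (2.57)² = 73.8593.
Posterior: Inv-Gamma(7.44 + 12/2, 11.89 + 73.8593/2) = Inv-Gamma(13.44, 48.81965).
Mode = β/(α+1) = 48.81965/14.44 = 3.3809.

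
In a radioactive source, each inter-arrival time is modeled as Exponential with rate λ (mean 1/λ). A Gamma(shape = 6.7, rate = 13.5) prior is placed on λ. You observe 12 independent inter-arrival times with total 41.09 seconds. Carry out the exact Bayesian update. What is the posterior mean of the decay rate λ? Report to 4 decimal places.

With a Gamma(shape α, rate β) prior on the exponential rate λ, the posterior after n observations with total T = Σxᵢ is Gamma(α+n, β+T).
Posterior: Gamma(6.7+12, 13.5+41.09) = Gamma(18.7, 54.59).
Posterior mean of λ = α/β = 18.7/54.59 = 0.3426.

0.3426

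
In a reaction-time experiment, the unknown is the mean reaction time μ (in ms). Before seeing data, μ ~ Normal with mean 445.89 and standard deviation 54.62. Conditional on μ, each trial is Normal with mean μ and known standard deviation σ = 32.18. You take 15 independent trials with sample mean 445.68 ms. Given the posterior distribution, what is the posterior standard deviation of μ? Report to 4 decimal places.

8.2143

For Normal data with known variance σ², a Normal(μ₀, σ₀²) prior on μ is conjugate. Posterior precision = 1/σ₀² + n/σ²; posterior mean is the precision-weighted average of μ₀ and x̄.
σ₀² = 54.62² = 2983.3444, σ² = 32.18² = 1035.5524; σ² + n·σ₀² = 1035.5524 + 15·2983.3444 = 45785.7184.
Posterior precision = 1/σ₀² + n/σ² = 1/2983.3444 + 15/1035.5524 = (σ² + n·σ₀²)/(σ₀²σ²) = 45785.7184/(2983.3444·1035.5524); posterior variance σₙ² = σ₀²σ²/(σ² + n·σ₀²) = 2983.3444·1035.5524/45785.7184 = 67.475395.
Posterior SD = √σₙ² = √(2983.3444·1035.5524/45785.7184) = 8.2143.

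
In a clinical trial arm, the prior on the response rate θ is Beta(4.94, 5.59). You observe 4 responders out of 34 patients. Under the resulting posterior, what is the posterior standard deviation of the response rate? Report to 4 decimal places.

0.0594

The Beta prior is conjugate to a Binomial/Bernoulli likelihood; the update adds successes to α and failures to β.
Posterior: Beta(α+k, β+n−k) = Beta(4.94+4, 5.59+30) = Beta(8.94, 35.59).
Var = αβ/((α+β)²(α+β+1)) = 8.94·35.59/(44.53²·45.53) = 0.00352422; SD = √0.00352422 = 0.0594.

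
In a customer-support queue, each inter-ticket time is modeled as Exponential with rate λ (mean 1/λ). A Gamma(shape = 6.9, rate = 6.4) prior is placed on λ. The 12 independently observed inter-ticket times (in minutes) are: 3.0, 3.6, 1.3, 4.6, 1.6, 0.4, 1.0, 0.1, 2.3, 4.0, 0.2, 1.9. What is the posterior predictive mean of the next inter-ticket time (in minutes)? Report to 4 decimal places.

1.6983

With a Gamma(shape α, rate β) prior on the exponential rate λ, the posterior after n observations with total T = Σxᵢ is Gamma(α+n, β+T).
Sum of observations T = 24.0 minutes; n = 12.
Posterior: Gamma(6.9+12, 6.4+24.0) = Gamma(18.9, 30.4).
The predictive distribution for the next observation is Lomax; its mean is β/(α−1) = 30.4/17.9 = 1.6983.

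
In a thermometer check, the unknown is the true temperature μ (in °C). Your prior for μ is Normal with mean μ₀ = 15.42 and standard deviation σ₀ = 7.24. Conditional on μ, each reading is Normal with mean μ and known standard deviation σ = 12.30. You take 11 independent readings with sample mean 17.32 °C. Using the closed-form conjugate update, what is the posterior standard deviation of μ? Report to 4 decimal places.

3.3008

For Normal data with known variance σ², a Normal(μ₀, σ₀²) prior on μ is conjugate. Posterior precision = 1/σ₀² + n/σ²; posterior mean is the precision-weighted average of μ₀ and x̄.
σ₀² = 7.24² = 52.4176, σ² = 12.30² = 151.29; σ² + n·σ₀² = 151.29 + 11·52.4176 = 727.8836.
Posterior precision = 1/σ₀² + n/σ² = 1/52.4176 + 11/151.29 = (σ² + n·σ₀²)/(σ₀²σ²) = 727.8836/(52.4176·151.29); posterior variance σₙ² = σ₀²σ²/(σ² + n·σ₀²) = 52.4176·151.29/727.8836 = 10.894955.
Posterior SD = √σₙ² = √(52.4176·151.29/727.8836) = 3.3008.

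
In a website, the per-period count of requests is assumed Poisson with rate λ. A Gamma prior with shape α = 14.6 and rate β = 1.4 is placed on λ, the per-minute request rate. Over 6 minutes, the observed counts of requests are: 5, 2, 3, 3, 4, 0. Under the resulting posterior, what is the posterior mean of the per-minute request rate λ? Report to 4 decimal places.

With a Gamma(shape α, rate β) prior, the Poisson likelihood is conjugate: the posterior is Gamma(α + ΣXᵢ, β + n).
Sum of counts S = 17 over n = 6 minutes.
Posterior: Gamma(α+S, β+n) = Gamma(14.6+17, 1.4+6) = Gamma(31.6, 7.4).
Posterior mean = α/β = 31.6/7.4 = 4.2703.

4.2703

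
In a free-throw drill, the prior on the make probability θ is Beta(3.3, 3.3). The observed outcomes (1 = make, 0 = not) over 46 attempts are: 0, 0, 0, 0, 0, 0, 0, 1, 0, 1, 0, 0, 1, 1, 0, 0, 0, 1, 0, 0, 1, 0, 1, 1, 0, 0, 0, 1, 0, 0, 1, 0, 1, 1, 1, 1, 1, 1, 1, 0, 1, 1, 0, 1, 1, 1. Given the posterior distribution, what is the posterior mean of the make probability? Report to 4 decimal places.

The Beta prior is conjugate to a Binomial/Bernoulli likelihood; the update adds successes to α and failures to β.
Posterior: Beta(α+k, β+n−k) = Beta(3.3+22, 3.3+24) = Beta(25.3, 27.3).
Posterior mean = α/(α+β) = 25.3/52.6 = 0.4810.

0.4810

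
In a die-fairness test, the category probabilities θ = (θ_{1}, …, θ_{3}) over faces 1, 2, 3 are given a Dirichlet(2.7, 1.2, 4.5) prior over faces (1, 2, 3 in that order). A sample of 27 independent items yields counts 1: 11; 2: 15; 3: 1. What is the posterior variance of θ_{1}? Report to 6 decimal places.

The Dirichlet prior is conjugate to the Multinomial likelihood: each posterior αⱼ = prior αⱼ + observed count nⱼ.
Posterior concentration: (13.7, 16.2, 5.5), total = 35.4.
Var[θ_j] = α_j(Σα−α_j)/((Σα)²(Σα+1)) = 13.7·21.7/(35.4²·36.4) = 0.006517.

0.006517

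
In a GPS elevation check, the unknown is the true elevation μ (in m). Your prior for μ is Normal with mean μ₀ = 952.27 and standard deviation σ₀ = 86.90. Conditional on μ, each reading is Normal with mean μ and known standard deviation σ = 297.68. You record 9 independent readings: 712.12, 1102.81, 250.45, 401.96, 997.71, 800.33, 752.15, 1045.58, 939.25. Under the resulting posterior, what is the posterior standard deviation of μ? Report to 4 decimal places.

65.3739

For Normal data with known variance σ², a Normal(μ₀, σ₀²) prior on μ is conjugate. Posterior precision = 1/σ₀² + n/σ²; posterior mean is the precision-weighted average of μ₀ and x̄.
σ₀² = 86.90² = 7551.61, σ² = 297.68² = 88613.3824; σ² + n·σ₀² = 88613.3824 + 9·7551.61 = 156577.8724.
Posterior precision = 1/σ₀² + n/σ² = 1/7551.61 + 9/88613.3824 = (σ² + n·σ₀²)/(σ₀²σ²) = 156577.8724/(7551.61·88613.3824); posterior variance σₙ² = σ₀²σ²/(σ² + n·σ₀²) = 7551.61·88613.3824/156577.8724 = 4273.743757.
Posterior SD = √σₙ² = √(7551.61·88613.3824/156577.8724) = 65.3739.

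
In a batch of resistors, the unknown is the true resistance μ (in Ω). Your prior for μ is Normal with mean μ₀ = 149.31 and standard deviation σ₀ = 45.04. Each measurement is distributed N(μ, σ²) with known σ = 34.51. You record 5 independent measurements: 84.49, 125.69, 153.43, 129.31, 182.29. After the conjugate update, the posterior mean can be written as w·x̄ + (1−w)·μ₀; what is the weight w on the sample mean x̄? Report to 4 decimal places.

0.8949

For Normal data with known variance σ², a Normal(μ₀, σ₀²) prior on μ is conjugate. Posterior precision = 1/σ₀² + n/σ²; posterior mean is the precision-weighted average of μ₀ and x̄.
σ₀² = 45.04² = 2028.6016, σ² = 34.51² = 1190.9401. Prior precision 1/σ₀² = 1/2028.6016; data precision n/σ² = 5/1190.9401.
w = (n/σ²)/(1/σ₀² + n/σ²) = n·σ₀²/(σ² + n·σ₀²) = 5·2028.6016/(1190.9401 + 5·2028.6016) = 10143.008/11333.9481 = 0.8949.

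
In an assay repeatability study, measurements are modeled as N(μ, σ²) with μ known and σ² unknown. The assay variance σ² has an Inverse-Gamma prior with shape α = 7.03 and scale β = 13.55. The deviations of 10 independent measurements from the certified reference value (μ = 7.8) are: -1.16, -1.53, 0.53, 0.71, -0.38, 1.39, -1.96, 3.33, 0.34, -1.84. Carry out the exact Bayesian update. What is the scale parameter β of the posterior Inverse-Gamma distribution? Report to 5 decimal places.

With known mean μ and an Inverse-Gamma(α, β) prior on σ², the Normal likelihood is conjugate: posterior is Inv-Gamma(α + n/2, β + Σ(xᵢ−μ)²/2).
Σ(xᵢ−μ)² = (-1.16)² + (-1.53)² + (0.53)² + (0.71)² + (-0.38)² + (1.39)² + (-1.96)² + (3.33)² + (0.34)² + (-1.84)² = 24.9797.
Posterior: Inv-Gamma(7.03 + 10/2, 13.55 + 24.9797/2) = Inv-Gamma(12.03, 26.03985).
Posterior β = 26.03985.

26.03985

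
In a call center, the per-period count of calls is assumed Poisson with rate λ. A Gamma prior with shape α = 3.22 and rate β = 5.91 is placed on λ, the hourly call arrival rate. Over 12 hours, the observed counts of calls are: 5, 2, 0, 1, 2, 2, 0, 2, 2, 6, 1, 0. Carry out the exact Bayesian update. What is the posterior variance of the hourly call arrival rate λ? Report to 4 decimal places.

With a Gamma(shape α, rate β) prior, the Poisson likelihood is conjugate: the posterior is Gamma(α + ΣXᵢ, β + n).
Sum of counts S = 23 over n = 12 hours.
Posterior: Gamma(α+S, β+n) = Gamma(3.22+23, 5.91+12) = Gamma(26.22, 17.91).
Var = α/β² = 26.22/17.91² = 0.0817.

0.0817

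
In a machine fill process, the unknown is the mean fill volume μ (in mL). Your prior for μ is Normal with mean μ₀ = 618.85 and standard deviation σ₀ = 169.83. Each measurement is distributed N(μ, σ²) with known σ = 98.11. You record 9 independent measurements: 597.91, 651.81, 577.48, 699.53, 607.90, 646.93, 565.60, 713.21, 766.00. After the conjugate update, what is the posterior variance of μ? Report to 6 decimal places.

1031.267257

For Normal data with known variance σ², a Normal(μ₀, σ₀²) prior on μ is conjugate. Posterior precision = 1/σ₀² + n/σ²; posterior mean is the precision-weighted average of μ₀ and x̄.
σ₀² = 169.83² = 28842.2289, σ² = 98.11² = 9625.5721; σ² + n·σ₀² = 9625.5721 + 9·28842.2289 = 269205.6322.
Posterior precision = 1/σ₀² + n/σ² = 1/28842.2289 + 9/9625.5721 = (σ² + n·σ₀²)/(σ₀²σ²) = 269205.6322/(28842.2289·9625.5721); posterior variance σₙ² = σ₀²σ²/(σ² + n·σ₀²) = 28842.2289·9625.5721/269205.6322 = 1031.267257.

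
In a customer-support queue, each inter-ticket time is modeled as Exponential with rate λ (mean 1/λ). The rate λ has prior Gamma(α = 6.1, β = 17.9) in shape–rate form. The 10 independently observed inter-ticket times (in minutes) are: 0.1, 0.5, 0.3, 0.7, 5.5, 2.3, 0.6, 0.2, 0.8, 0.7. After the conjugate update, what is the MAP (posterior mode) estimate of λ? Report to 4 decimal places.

With a Gamma(shape α, rate β) prior on the exponential rate λ, the posterior after n observations with total T = Σxᵢ is Gamma(α+n, β+T).
Sum of observations T = 11.7 minutes; n = 10.
Posterior: Gamma(6.1+10, 17.9+11.7) = Gamma(16.1, 29.6).
Mode = (α−1)/β = 0.5101.

0.5101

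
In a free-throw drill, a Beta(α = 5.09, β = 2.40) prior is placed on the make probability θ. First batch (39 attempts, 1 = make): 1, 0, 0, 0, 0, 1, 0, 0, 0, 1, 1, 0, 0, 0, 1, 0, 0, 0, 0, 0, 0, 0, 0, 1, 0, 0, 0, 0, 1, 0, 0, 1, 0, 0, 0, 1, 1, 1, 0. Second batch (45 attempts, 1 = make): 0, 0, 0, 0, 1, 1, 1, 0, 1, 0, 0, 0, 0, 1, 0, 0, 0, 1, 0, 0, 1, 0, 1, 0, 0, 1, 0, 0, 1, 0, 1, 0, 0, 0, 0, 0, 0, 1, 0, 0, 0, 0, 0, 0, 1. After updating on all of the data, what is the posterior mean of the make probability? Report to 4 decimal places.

0.3180

The Beta prior is conjugate to a Binomial/Bernoulli likelihood; the update adds successes to α and failures to β.
After batch 1: Beta(5.09+11, 2.40+28) = Beta(16.09, 30.40).
After batch 2: Beta(16.09+13, 30.40+32) = Beta(29.09, 62.40).
Posterior mean = α/(α+β) = 29.09/91.49 = 0.3180.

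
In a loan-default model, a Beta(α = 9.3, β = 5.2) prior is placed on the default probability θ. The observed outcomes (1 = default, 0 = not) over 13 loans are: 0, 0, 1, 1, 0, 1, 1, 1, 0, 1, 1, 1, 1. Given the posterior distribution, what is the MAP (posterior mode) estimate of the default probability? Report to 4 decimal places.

The Beta prior is conjugate to a Binomial/Bernoulli likelihood; the update adds successes to α and failures to β.
Posterior: Beta(α+k, β+n−k) = Beta(9.3+9, 5.2+4) = Beta(18.3, 9.2).
Mode of Beta(a,b) for a,b>1 is (a−1)/(a+b−2) = 17.3/25.5 = 0.6784.

0.6784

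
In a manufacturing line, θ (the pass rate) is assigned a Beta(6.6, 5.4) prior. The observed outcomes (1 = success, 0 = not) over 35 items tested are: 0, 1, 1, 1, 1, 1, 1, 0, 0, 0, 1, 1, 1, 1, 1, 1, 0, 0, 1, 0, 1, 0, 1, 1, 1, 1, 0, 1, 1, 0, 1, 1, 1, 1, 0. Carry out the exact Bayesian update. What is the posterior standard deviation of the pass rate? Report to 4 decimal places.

0.0688

The Beta prior is conjugate to a Binomial/Bernoulli likelihood; the update adds successes to α and failures to β.
Posterior: Beta(α+k, β+n−k) = Beta(6.6+24, 5.4+11) = Beta(30.6, 16.4).
Var = αβ/((α+β)²(α+β+1)) = 30.6·16.4/(47.0²·48.0) = 0.00473291; SD = √0.00473291 = 0.0688.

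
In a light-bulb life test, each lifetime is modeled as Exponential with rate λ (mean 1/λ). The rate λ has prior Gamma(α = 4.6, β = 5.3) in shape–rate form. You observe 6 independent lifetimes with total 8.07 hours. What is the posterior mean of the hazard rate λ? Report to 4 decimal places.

0.7928

With a Gamma(shape α, rate β) prior on the exponential rate λ, the posterior after n observations with total T = Σxᵢ is Gamma(α+n, β+T).
Posterior: Gamma(4.6+6, 5.3+8.07) = Gamma(10.6, 13.37).
Posterior mean of λ = α/β = 10.6/13.37 = 0.7928.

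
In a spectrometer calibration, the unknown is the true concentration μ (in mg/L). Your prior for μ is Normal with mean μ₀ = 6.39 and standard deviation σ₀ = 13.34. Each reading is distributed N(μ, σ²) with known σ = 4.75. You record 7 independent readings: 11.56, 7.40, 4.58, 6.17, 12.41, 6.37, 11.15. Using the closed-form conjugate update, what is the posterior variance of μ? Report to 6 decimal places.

For Normal data with known variance σ², a Normal(μ₀, σ₀²) prior on μ is conjugate. Posterior precision = 1/σ₀² + n/σ²; posterior mean is the precision-weighted average of μ₀ and x̄.
σ₀² = 13.34² = 177.9556, σ² = 4.75² = 22.5625; σ² + n·σ₀² = 22.5625 + 7·177.9556 = 1268.2517.
Posterior precision = 1/σ₀² + n/σ² = 1/177.9556 + 7/22.5625 = (σ² + n·σ₀²)/(σ₀²σ²) = 1268.2517/(177.9556·22.5625); posterior variance σₙ² = σ₀²σ²/(σ² + n·σ₀²) = 177.9556·22.5625/1268.2517 = 3.165873.

3.165873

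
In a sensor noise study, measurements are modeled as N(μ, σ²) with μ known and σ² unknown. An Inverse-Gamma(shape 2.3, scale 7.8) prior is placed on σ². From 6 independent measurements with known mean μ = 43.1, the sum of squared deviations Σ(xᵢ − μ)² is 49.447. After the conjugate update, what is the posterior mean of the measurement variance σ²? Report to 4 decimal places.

With known mean μ and an Inverse-Gamma(α, β) prior on σ², the Normal likelihood is conjugate: posterior is Inv-Gamma(α + n/2, β + Σ(xᵢ−μ)²/2).
Posterior: Inv-Gamma(2.3 + 6/2, 7.8 + 49.447/2) = Inv-Gamma(5.30, 32.5235).
E[σ²|data] = β/(α−1) = 32.5235/4.30 = 7.5636.

7.5636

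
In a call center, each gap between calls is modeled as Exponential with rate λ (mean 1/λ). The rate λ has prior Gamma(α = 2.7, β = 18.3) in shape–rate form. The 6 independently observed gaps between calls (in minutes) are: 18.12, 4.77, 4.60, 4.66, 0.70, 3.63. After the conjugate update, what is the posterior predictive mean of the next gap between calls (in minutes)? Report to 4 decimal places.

7.1143

With a Gamma(shape α, rate β) prior on the exponential rate λ, the posterior after n observations with total T = Σxᵢ is Gamma(α+n, β+T).
Sum of observations T = 36.48 minutes; n = 6.
Posterior: Gamma(2.7+6, 18.3+36.48) = Gamma(8.7, 54.78).
The predictive distribution for the next observation is Lomax; its mean is β/(α−1) = 54.78/7.7 = 7.1143.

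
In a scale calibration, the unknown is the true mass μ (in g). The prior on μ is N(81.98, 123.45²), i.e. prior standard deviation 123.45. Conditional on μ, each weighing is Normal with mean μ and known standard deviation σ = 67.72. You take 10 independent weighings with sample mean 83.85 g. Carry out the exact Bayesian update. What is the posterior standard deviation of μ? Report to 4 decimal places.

For Normal data with known variance σ², a Normal(μ₀, σ₀²) prior on μ is conjugate. Posterior precision = 1/σ₀² + n/σ²; posterior mean is the precision-weighted average of μ₀ and x̄.
σ₀² = 123.45² = 15239.9025, σ² = 67.72² = 4585.9984; σ² + n·σ₀² = 4585.9984 + 10·15239.9025 = 156985.0234.
Posterior precision = 1/σ₀² + n/σ² = 1/15239.9025 + 10/4585.9984 = (σ² + n·σ₀²)/(σ₀²σ²) = 156985.0234/(15239.9025·4585.9984); posterior variance σₙ² = σ₀²σ²/(σ² + n·σ₀²) = 15239.9025·4585.9984/156985.0234 = 445.202778.
Posterior SD = √σₙ² = √(15239.9025·4585.9984/156985.0234) = 21.0998.

21.0998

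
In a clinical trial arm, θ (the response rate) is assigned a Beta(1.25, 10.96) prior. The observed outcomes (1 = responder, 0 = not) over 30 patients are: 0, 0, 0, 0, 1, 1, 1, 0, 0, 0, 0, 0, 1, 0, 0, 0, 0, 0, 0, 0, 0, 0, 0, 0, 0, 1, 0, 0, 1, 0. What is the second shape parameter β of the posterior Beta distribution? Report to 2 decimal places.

The Beta prior is conjugate to a Binomial/Bernoulli likelihood; the update adds successes to α and failures to β.
Posterior: Beta(α+k, β+n−k) = Beta(1.25+6, 10.96+24) = Beta(7.25, 34.96).
Posterior β = 34.96.

34.96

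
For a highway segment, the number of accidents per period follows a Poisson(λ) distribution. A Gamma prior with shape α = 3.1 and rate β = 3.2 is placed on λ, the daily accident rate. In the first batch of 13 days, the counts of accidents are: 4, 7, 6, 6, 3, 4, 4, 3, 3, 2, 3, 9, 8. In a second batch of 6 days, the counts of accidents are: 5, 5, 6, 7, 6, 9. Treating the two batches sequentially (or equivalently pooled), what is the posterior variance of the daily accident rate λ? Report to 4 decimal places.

With a Gamma(shape α, rate β) prior, the Poisson likelihood is conjugate: the posterior is Gamma(α + ΣXᵢ, β + n).
Batch 1: sum of counts S = 62 over n = 13 days.
After batch 1: Gamma(α+S, β+n) = Gamma(3.1+62, 3.2+13) = Gamma(65.1, 16.2).
Batch 2: sum of counts S = 38 over n = 6 days.
After batch 2: Gamma(α+S, β+n) = Gamma(65.1+38, 16.2+6) = Gamma(103.1, 22.2).
Var = α/β² = 103.1/22.2² = 0.2092.

0.2092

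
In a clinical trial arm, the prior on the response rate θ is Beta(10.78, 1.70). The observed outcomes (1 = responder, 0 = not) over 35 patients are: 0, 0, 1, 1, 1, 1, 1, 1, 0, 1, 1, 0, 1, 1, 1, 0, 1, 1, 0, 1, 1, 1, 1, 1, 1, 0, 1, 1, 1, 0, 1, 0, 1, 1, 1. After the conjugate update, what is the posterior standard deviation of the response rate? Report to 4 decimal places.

The Beta prior is conjugate to a Binomial/Bernoulli likelihood; the update adds successes to α and failures to β.
Posterior: Beta(α+k, β+n−k) = Beta(10.78+26, 1.70+9) = Beta(36.78, 10.70).
Var = αβ/((α+β)²(α+β+1)) = 36.78·10.70/(47.48²·48.48) = 0.00360090; SD = √0.00360090 = 0.0600.

0.0600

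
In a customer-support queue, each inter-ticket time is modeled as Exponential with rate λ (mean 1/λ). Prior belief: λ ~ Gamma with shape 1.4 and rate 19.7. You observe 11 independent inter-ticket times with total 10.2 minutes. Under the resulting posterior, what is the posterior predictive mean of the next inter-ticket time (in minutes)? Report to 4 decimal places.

With a Gamma(shape α, rate β) prior on the exponential rate λ, the posterior after n observations with total T = Σxᵢ is Gamma(α+n, β+T).
Posterior: Gamma(1.4+11, 19.7+10.2) = Gamma(12.4, 29.9).
The predictive distribution for the next observation is Lomax; its mean is β/(α−1) = 29.9/11.4 = 2.6228.

2.6228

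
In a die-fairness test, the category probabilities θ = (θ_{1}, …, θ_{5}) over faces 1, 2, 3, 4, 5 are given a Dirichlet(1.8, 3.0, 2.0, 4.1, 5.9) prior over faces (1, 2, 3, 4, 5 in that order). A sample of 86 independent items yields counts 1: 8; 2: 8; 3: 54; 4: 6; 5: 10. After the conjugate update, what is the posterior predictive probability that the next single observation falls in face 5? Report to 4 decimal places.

The Dirichlet prior is conjugate to the Multinomial likelihood: each posterior αⱼ = prior αⱼ + observed count nⱼ.
Posterior concentration: (9.8, 11.0, 56.0, 10.1, 15.9), total = 102.8.
P(next = 5 | data) = α_{5}/Σα = 0.1547.

0.1547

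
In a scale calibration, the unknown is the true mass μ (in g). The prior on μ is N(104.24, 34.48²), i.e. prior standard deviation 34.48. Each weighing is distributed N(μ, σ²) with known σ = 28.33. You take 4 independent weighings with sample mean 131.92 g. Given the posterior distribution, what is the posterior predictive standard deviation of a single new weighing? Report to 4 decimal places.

For Normal data with known variance σ², a Normal(μ₀, σ₀²) prior on μ is conjugate. Posterior precision = 1/σ₀² + n/σ²; posterior mean is the precision-weighted average of μ₀ and x̄.
σ₀² = 34.48² = 1188.8704, σ² = 28.33² = 802.5889; σ² + n·σ₀² = 802.5889 + 4·1188.8704 = 5558.0705.
Posterior precision = 1/σ₀² + n/σ² = 1/1188.8704 + 4/802.5889 = (σ² + n·σ₀²)/(σ₀²σ²) = 5558.0705/(1188.8704·802.5889); posterior variance σₙ² = σ₀²σ²/(σ² + n·σ₀²) = 1188.8704·802.5889/5558.0705 = 171.673639.
Predictive variance for one new observation = σₙ² + σ² = 1188.8704·802.5889/5558.0705 + 802.5889 = σ²·(σ₀² + 5558.0705)/5558.0705 = 802.5889·6746.9409/5558.0705 = 974.262539; SD = √(802.5889·6746.9409/5558.0705) = 31.2132.

31.2132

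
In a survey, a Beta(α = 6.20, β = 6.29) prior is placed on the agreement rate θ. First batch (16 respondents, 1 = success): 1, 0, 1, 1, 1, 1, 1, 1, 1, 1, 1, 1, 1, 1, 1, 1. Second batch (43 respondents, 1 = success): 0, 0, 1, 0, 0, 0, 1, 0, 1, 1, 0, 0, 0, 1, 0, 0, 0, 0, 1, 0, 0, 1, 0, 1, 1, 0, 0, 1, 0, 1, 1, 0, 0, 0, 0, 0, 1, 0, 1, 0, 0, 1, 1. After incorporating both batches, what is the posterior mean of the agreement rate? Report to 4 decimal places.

0.5204

The Beta prior is conjugate to a Binomial/Bernoulli likelihood; the update adds successes to α and failures to β.
After batch 1: Beta(6.20+15, 6.29+1) = Beta(21.20, 7.29).
After batch 2: Beta(21.20+16, 7.29+27) = Beta(37.20, 34.29).
Posterior mean = α/(α+β) = 37.20/71.49 = 0.5204.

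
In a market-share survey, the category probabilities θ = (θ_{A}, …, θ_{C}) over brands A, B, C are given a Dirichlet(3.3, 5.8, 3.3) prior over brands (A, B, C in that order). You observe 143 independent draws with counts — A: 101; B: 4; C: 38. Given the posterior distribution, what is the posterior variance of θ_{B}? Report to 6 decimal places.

0.000378

The Dirichlet prior is conjugate to the Multinomial likelihood: each posterior αⱼ = prior αⱼ + observed count nⱼ.
Posterior concentration: (104.3, 9.8, 41.3), total = 155.4.
Var[θ_j] = α_j(Σα−α_j)/((Σα)²(Σα+1)) = 9.8·145.6/(155.4²·156.4) = 0.000378.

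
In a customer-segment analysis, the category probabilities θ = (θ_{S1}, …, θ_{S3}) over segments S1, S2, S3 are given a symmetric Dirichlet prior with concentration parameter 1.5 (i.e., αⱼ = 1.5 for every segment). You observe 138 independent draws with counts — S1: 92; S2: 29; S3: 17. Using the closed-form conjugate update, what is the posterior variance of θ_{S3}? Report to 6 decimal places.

0.000787

The Dirichlet prior is conjugate to the Multinomial likelihood: each posterior αⱼ = prior αⱼ + observed count nⱼ.
Posterior concentration: (93.5, 30.5, 18.5), total = 142.5.
Var[θ_j] = α_j(Σα−α_j)/((Σα)²(Σα+1)) = 18.5·124.0/(142.5²·143.5) = 0.000787.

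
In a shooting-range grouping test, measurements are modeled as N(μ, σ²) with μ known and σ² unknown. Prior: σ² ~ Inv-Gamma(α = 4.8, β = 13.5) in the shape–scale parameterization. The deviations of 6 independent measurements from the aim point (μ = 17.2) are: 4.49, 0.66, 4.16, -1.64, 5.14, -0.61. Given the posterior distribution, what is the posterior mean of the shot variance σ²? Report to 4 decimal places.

With known mean μ and an Inverse-Gamma(α, β) prior on σ², the Normal likelihood is conjugate: posterior is Inv-Gamma(α + n/2, β + Σ(xᵢ−μ)²/2).
Σ(xᵢ−μ)² = (4.49)² + (0.66)² + (4.16)² + (-1.64)² + (5.14)² + (-0.61)² = 67.3826.
Posterior: Inv-Gamma(4.8 + 6/2, 13.5 + 67.3826/2) = Inv-Gamma(7.80, 47.19130).
E[σ²|data] = β/(α−1) = 47.19130/6.80 = 6.9399.

6.9399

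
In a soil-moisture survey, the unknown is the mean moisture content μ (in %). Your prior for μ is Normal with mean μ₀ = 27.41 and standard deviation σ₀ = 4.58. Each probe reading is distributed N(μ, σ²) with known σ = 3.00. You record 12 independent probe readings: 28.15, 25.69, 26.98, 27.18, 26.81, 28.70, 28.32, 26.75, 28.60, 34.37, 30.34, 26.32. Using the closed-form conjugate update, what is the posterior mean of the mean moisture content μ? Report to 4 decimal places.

For Normal data with known variance σ², a Normal(μ₀, σ₀²) prior on μ is conjugate. Posterior precision = 1/σ₀² + n/σ²; posterior mean is the precision-weighted average of μ₀ and x̄.
Σxᵢ = 28.15 + 25.69 + 26.98 + 27.18 + 26.81 + 28.70 + 28.32 + 26.75 + 28.60 + 34.37 + 30.34 + 26.32 = 338.21, so n·x̄ = 338.21.
σ₀² = 4.58² = 20.9764, σ² = 3.00² = 9; σ² + n·σ₀² = 9 + 12·20.9764 = 260.7168.
Posterior mean = (μ₀/σ₀² + n·x̄/σ²)/(1/σ₀² + n/σ²) = (σ²·μ₀ + σ₀²·n·x̄)/(σ² + n·σ₀²) = (9·27.41 + 20.9764·338.21)/260.7168 = 7341.118244/260.7168 = 28.1574.

28.1574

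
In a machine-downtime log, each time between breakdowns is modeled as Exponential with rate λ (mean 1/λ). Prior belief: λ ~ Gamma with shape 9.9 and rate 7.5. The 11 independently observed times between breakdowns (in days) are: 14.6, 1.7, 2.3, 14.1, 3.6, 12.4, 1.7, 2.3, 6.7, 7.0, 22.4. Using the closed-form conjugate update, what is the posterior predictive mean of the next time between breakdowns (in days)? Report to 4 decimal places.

4.8392

With a Gamma(shape α, rate β) prior on the exponential rate λ, the posterior after n observations with total T = Σxᵢ is Gamma(α+n, β+T).
Sum of observations T = 88.8 days; n = 11.
Posterior: Gamma(9.9+11, 7.5+88.8) = Gamma(20.9, 96.3).
The predictive distribution for the next observation is Lomax; its mean is β/(α−1) = 96.3/19.9 = 4.8392.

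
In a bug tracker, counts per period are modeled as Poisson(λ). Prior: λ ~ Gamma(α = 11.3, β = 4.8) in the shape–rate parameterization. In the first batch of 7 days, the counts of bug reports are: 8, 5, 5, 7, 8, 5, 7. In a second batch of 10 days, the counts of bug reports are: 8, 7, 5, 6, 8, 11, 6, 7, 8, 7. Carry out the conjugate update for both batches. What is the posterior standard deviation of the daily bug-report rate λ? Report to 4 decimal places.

With a Gamma(shape α, rate β) prior, the Poisson likelihood is conjugate: the posterior is Gamma(α + ΣXᵢ, β + n).
Batch 1: sum of counts S = 45 over n = 7 days.
After batch 1: Gamma(α+S, β+n) = Gamma(11.3+45, 4.8+7) = Gamma(56.3, 11.8).
Batch 2: sum of counts S = 73 over n = 10 days.
After batch 2: Gamma(α+S, β+n) = Gamma(56.3+73, 11.8+10) = Gamma(129.3, 21.8).
SD = √α/β = √129.3/21.8 = 0.5216.

0.5216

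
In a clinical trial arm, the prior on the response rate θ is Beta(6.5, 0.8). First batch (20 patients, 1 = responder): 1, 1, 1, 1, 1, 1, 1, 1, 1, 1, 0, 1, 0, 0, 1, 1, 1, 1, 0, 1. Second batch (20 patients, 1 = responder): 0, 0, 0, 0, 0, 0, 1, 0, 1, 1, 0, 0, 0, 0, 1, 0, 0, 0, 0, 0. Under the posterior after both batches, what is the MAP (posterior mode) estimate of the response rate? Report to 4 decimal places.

0.5629

The Beta prior is conjugate to a Binomial/Bernoulli likelihood; the update adds successes to α and failures to β.
After batch 1: Beta(6.5+16, 0.8+4) = Beta(22.5, 4.8).
After batch 2: Beta(22.5+4, 4.8+16) = Beta(26.5, 20.8).
Mode of Beta(a,b) for a,b>1 is (a−1)/(a+b−2) = 25.5/45.3 = 0.5629.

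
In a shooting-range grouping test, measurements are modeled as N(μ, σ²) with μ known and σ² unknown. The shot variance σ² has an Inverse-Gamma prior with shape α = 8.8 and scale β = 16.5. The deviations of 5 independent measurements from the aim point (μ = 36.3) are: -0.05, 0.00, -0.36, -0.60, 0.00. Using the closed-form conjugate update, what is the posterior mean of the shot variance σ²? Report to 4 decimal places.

1.6258

With known mean μ and an Inverse-Gamma(α, β) prior on σ², the Normal likelihood is conjugate: posterior is Inv-Gamma(α + n/2, β + Σ(xᵢ−μ)²/2).
Σ(xᵢ−μ)² = (-0.05)² + (0.00)² + (-0.36)² + (-0.60)² + (0.00)² = 0.4921.
Posterior: Inv-Gamma(8.8 + 5/2, 16.5 + 0.4921/2) = Inv-Gamma(11.30, 16.74605).
E[σ²|data] = β/(α−1) = 16.74605/10.30 = 1.6258.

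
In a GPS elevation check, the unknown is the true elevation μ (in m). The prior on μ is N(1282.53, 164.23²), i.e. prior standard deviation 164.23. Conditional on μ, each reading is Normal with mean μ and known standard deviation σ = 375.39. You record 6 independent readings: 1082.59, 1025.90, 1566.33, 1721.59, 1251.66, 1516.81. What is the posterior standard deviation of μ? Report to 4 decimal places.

112.0458

For Normal data with known variance σ², a Normal(μ₀, σ₀²) prior on μ is conjugate. Posterior precision = 1/σ₀² + n/σ²; posterior mean is the precision-weighted average of μ₀ and x̄.
σ₀² = 164.23² = 26971.4929, σ² = 375.39² = 140917.6521; σ² + n·σ₀² = 140917.6521 + 6·26971.4929 = 302746.6095.
Posterior precision = 1/σ₀² + n/σ² = 1/26971.4929 + 6/140917.6521 = (σ² + n·σ₀²)/(σ₀²σ²) = 302746.6095/(26971.4929·140917.6521); posterior variance σₙ² = σ₀²σ²/(σ² + n·σ₀²) = 26971.4929·140917.6521/302746.6095 = 12554.259350.
Posterior SD = √σₙ² = √(26971.4929·140917.6521/302746.6095) = 112.0458.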